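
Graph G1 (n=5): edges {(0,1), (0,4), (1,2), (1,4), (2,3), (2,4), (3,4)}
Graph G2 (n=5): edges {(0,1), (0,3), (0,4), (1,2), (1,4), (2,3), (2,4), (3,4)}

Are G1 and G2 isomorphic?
No, not isomorphic

The graphs are NOT isomorphic.

Counting edges: G1 has 7 edge(s); G2 has 8 edge(s).
Edge count is an isomorphism invariant (a bijection on vertices induces a bijection on edges), so differing edge counts rule out isomorphism.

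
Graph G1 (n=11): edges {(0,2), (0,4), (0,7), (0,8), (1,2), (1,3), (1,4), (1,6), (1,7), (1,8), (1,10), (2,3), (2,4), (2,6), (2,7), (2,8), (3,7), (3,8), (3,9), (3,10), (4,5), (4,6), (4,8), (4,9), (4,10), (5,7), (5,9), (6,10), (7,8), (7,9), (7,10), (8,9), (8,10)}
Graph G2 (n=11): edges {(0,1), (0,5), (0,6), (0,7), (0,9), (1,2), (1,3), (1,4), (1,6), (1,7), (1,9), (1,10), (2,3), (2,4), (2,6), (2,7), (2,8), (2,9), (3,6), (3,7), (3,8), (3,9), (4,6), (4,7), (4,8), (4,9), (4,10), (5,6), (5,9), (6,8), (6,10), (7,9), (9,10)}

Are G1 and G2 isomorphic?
Yes, isomorphic

The graphs are isomorphic.
One valid mapping φ: V(G1) → V(G2): 0→10, 1→2, 2→4, 3→7, 4→6, 5→5, 6→8, 7→9, 8→1, 9→0, 10→3

Verify φ preserves adjacency — for each edge of G1, its image is an edge of G2:
  (0,2) → (φ(0),φ(2)) = (4,10) ∈ E(G2) ✓
  (0,4) → (φ(0),φ(4)) = (6,10) ∈ E(G2) ✓
  (0,7) → (φ(0),φ(7)) = (9,10) ∈ E(G2) ✓
  (0,8) → (φ(0),φ(8)) = (1,10) ∈ E(G2) ✓
  (1,2) → (φ(1),φ(2)) = (2,4) ∈ E(G2) ✓
  (1,3) → (φ(1),φ(3)) = (2,7) ∈ E(G2) ✓
  (1,4) → (φ(1),φ(4)) = (2,6) ∈ E(G2) ✓
  (1,6) → (φ(1),φ(6)) = (2,8) ∈ E(G2) ✓
  (1,7) → (φ(1),φ(7)) = (2,9) ∈ E(G2) ✓
  (1,8) → (φ(1),φ(8)) = (1,2) ∈ E(G2) ✓
  (1,10) → (φ(1),φ(10)) = (2,3) ∈ E(G2) ✓
  (2,3) → (φ(2),φ(3)) = (4,7) ∈ E(G2) ✓
  (2,4) → (φ(2),φ(4)) = (4,6) ∈ E(G2) ✓
  (2,6) → (φ(2),φ(6)) = (4,8) ∈ E(G2) ✓
  (2,7) → (φ(2),φ(7)) = (4,9) ∈ E(G2) ✓
  (2,8) → (φ(2),φ(8)) = (1,4) ∈ E(G2) ✓
  (3,7) → (φ(3),φ(7)) = (7,9) ∈ E(G2) ✓
  (3,8) → (φ(3),φ(8)) = (1,7) ∈ E(G2) ✓
  (3,9) → (φ(3),φ(9)) = (0,7) ∈ E(G2) ✓
  (3,10) → (φ(3),φ(10)) = (3,7) ∈ E(G2) ✓
  (4,5) → (φ(4),φ(5)) = (5,6) ∈ E(G2) ✓
  (4,6) → (φ(4),φ(6)) = (6,8) ∈ E(G2) ✓
  (4,8) → (φ(4),φ(8)) = (1,6) ∈ E(G2) ✓
  (4,9) → (φ(4),φ(9)) = (0,6) ∈ E(G2) ✓
  (4,10) → (φ(4),φ(10)) = (3,6) ∈ E(G2) ✓
  (5,7) → (φ(5),φ(7)) = (5,9) ∈ E(G2) ✓
  (5,9) → (φ(5),φ(9)) = (0,5) ∈ E(G2) ✓
  (6,10) → (φ(6),φ(10)) = (3,8) ∈ E(G2) ✓
  (7,8) → (φ(7),φ(8)) = (1,9) ∈ E(G2) ✓
  (7,9) → (φ(7),φ(9)) = (0,9) ∈ E(G2) ✓
  (7,10) → (φ(7),φ(10)) = (3,9) ∈ E(G2) ✓
  (8,9) → (φ(8),φ(9)) = (0,1) ∈ E(G2) ✓
  (8,10) → (φ(8),φ(10)) = (1,3) ∈ E(G2) ✓
All 33 edges of G1 map to edges of G2, and |E(G1)| = |E(G2)| = 33, so φ is a bijection on edges as well as vertices. Hence G1 ≅ G2.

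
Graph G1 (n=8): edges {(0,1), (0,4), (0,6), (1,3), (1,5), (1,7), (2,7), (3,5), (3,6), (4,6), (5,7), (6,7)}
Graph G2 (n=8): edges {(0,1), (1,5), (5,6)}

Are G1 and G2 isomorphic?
No, not isomorphic

The graphs are NOT isomorphic.

Connected components of G1: 1 component(s) with vertex sets [[0, 1, 2, 3, 4, 5, 6, 7]], sizes [8].
Connected components of G2: 5 component(s) with vertex sets [[2], [3], [4], [7], [0, 1, 5, 6]], sizes [1, 1, 1, 1, 4].
The number of connected components (and the multiset of component sizes) is an isomorphism invariant — an isomorphism maps each component of G1 bijectively onto a component of G2. Since G1 has 1 component(s) and G2 has 5, they cannot be isomorphic.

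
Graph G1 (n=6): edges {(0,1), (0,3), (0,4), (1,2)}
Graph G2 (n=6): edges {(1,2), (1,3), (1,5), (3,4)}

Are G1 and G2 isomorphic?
Yes, isomorphic

The graphs are isomorphic.
One valid mapping φ: V(G1) → V(G2): 0→1, 1→3, 2→4, 3→2, 4→5, 5→0

Verify φ preserves adjacency — for each edge of G1, its image is an edge of G2:
  (0,1) → (φ(0),φ(1)) = (1,3) ∈ E(G2) ✓
  (0,3) → (φ(0),φ(3)) = (1,2) ∈ E(G2) ✓
  (0,4) → (φ(0),φ(4)) = (1,5) ∈ E(G2) ✓
  (1,2) → (φ(1),φ(2)) = (3,4) ∈ E(G2) ✓
All 4 edges of G1 map to edges of G2, and |E(G1)| = |E(G2)| = 4, so φ is a bijection on edges as well as vertices. Hence G1 ≅ G2.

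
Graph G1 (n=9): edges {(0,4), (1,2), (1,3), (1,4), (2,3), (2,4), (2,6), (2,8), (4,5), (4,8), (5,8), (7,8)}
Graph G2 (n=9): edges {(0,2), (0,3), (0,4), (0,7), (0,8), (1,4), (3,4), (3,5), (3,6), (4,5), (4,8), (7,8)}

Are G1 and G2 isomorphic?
Yes, isomorphic

The graphs are isomorphic.
One valid mapping φ: V(G1) → V(G2): 0→1, 1→8, 2→0, 3→7, 4→4, 5→5, 6→2, 7→6, 8→3

Verify φ preserves adjacency — for each edge of G1, its image is an edge of G2:
  (0,4) → (φ(0),φ(4)) = (1,4) ∈ E(G2) ✓
  (1,2) → (φ(1),φ(2)) = (0,8) ∈ E(G2) ✓
  (1,3) → (φ(1),φ(3)) = (7,8) ∈ E(G2) ✓
  (1,4) → (φ(1),φ(4)) = (4,8) ∈ E(G2) ✓
  (2,3) → (φ(2),φ(3)) = (0,7) ∈ E(G2) ✓
  (2,4) → (φ(2),φ(4)) = (0,4) ∈ E(G2) ✓
  (2,6) → (φ(2),φ(6)) = (0,2) ∈ E(G2) ✓
  (2,8) → (φ(2),φ(8)) = (0,3) ∈ E(G2) ✓
  (4,5) → (φ(4),φ(5)) = (4,5) ∈ E(G2) ✓
  (4,8) → (φ(4),φ(8)) = (3,4) ∈ E(G2) ✓
  (5,8) → (φ(5),φ(8)) = (3,5) ∈ E(G2) ✓
  (7,8) → (φ(7),φ(8)) = (3,6) ∈ E(G2) ✓
All 12 edges of G1 map to edges of G2, and |E(G1)| = |E(G2)| = 12, so φ is a bijection on edges as well as vertices. Hence G1 ≅ G2.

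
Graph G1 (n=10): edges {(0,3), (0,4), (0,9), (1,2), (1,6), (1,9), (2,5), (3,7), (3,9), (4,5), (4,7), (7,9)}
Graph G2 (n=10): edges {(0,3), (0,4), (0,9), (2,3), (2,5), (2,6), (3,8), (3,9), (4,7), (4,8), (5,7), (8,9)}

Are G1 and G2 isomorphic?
Yes, isomorphic

The graphs are isomorphic.
One valid mapping φ: V(G1) → V(G2): 0→0, 1→2, 2→5, 3→9, 4→4, 5→7, 6→6, 7→8, 8→1, 9→3

Verify φ preserves adjacency — for each edge of G1, its image is an edge of G2:
  (0,3) → (φ(0),φ(3)) = (0,9) ∈ E(G2) ✓
  (0,4) → (φ(0),φ(4)) = (0,4) ∈ E(G2) ✓
  (0,9) → (φ(0),φ(9)) = (0,3) ∈ E(G2) ✓
  (1,2) → (φ(1),φ(2)) = (2,5) ∈ E(G2) ✓
  (1,6) → (φ(1),φ(6)) = (2,6) ∈ E(G2) ✓
  (1,9) → (φ(1),φ(9)) = (2,3) ∈ E(G2) ✓
  (2,5) → (φ(2),φ(5)) = (5,7) ∈ E(G2) ✓
  (3,7) → (φ(3),φ(7)) = (8,9) ∈ E(G2) ✓
  (3,9) → (φ(3),φ(9)) = (3,9) ∈ E(G2) ✓
  (4,5) → (φ(4),φ(5)) = (4,7) ∈ E(G2) ✓
  (4,7) → (φ(4),φ(7)) = (4,8) ∈ E(G2) ✓
  (7,9) → (φ(7),φ(9)) = (3,8) ∈ E(G2) ✓
All 12 edges of G1 map to edges of G2, and |E(G1)| = |E(G2)| = 12, so φ is a bijection on edges as well as vertices. Hence G1 ≅ G2.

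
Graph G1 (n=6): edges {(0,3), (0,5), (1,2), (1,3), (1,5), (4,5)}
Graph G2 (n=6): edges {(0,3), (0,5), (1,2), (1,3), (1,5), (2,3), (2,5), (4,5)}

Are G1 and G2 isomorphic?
No, not isomorphic

The graphs are NOT isomorphic.

Counting edges: G1 has 6 edge(s); G2 has 8 edge(s).
Edge count is an isomorphism invariant (a bijection on vertices induces a bijection on edges), so differing edge counts rule out isomorphism.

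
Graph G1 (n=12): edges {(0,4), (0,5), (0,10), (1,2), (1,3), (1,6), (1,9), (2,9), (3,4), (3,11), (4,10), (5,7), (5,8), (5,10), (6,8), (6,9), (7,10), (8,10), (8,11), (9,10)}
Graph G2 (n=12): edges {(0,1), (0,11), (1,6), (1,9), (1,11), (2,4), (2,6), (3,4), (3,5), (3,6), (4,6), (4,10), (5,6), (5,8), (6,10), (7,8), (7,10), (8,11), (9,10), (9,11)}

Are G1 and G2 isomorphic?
Yes, isomorphic

The graphs are isomorphic.
One valid mapping φ: V(G1) → V(G2): 0→3, 1→11, 2→0, 3→8, 4→5, 5→4, 6→9, 7→2, 8→10, 9→1, 10→6, 11→7

Verify φ preserves adjacency — for each edge of G1, its image is an edge of G2:
  (0,4) → (φ(0),φ(4)) = (3,5) ∈ E(G2) ✓
  (0,5) → (φ(0),φ(5)) = (3,4) ∈ E(G2) ✓
  (0,10) → (φ(0),φ(10)) = (3,6) ∈ E(G2) ✓
  (1,2) → (φ(1),φ(2)) = (0,11) ∈ E(G2) ✓
  (1,3) → (φ(1),φ(3)) = (8,11) ∈ E(G2) ✓
  (1,6) → (φ(1),φ(6)) = (9,11) ∈ E(G2) ✓
  (1,9) → (φ(1),φ(9)) = (1,11) ∈ E(G2) ✓
  (2,9) → (φ(2),φ(9)) = (0,1) ∈ E(G2) ✓
  (3,4) → (φ(3),φ(4)) = (5,8) ∈ E(G2) ✓
  (3,11) → (φ(3),φ(11)) = (7,8) ∈ E(G2) ✓
  (4,10) → (φ(4),φ(10)) = (5,6) ∈ E(G2) ✓
  (5,7) → (φ(5),φ(7)) = (2,4) ∈ E(G2) ✓
  (5,8) → (φ(5),φ(8)) = (4,10) ∈ E(G2) ✓
  (5,10) → (φ(5),φ(10)) = (4,6) ∈ E(G2) ✓
  (6,8) → (φ(6),φ(8)) = (9,10) ∈ E(G2) ✓
  (6,9) → (φ(6),φ(9)) = (1,9) ∈ E(G2) ✓
  (7,10) → (φ(7),φ(10)) = (2,6) ∈ E(G2) ✓
  (8,10) → (φ(8),φ(10)) = (6,10) ∈ E(G2) ✓
  (8,11) → (φ(8),φ(11)) = (7,10) ∈ E(G2) ✓
  (9,10) → (φ(9),φ(10)) = (1,6) ∈ E(G2) ✓
All 20 edges of G1 map to edges of G2, and |E(G1)| = |E(G2)| = 20, so φ is a bijection on edges as well as vertices. Hence G1 ≅ G2.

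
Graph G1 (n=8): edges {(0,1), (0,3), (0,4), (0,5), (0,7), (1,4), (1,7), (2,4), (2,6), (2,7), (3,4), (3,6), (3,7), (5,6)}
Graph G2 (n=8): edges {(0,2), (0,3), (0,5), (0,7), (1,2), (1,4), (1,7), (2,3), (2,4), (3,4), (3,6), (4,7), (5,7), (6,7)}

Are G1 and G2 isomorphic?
No, not isomorphic

The graphs are NOT isomorphic.

Counting triangles (3-cliques): G1 has 4, G2 has 5.
Triangle count is an isomorphism invariant, so differing triangle counts rule out isomorphism.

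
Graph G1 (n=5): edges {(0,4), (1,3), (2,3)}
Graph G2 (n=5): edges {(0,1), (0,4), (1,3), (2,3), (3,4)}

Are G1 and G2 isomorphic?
No, not isomorphic

The graphs are NOT isomorphic.

Counting edges: G1 has 3 edge(s); G2 has 5 edge(s).
Edge count is an isomorphism invariant (a bijection on vertices induces a bijection on edges), so differing edge counts rule out isomorphism.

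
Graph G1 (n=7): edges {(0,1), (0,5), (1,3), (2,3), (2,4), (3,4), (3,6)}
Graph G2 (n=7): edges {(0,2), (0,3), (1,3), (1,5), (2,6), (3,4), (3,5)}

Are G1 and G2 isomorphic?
Yes, isomorphic

The graphs are isomorphic.
One valid mapping φ: V(G1) → V(G2): 0→2, 1→0, 2→5, 3→3, 4→1, 5→6, 6→4

Verify φ preserves adjacency — for each edge of G1, its image is an edge of G2:
  (0,1) → (φ(0),φ(1)) = (0,2) ∈ E(G2) ✓
  (0,5) → (φ(0),φ(5)) = (2,6) ∈ E(G2) ✓
  (1,3) → (φ(1),φ(3)) = (0,3) ∈ E(G2) ✓
  (2,3) → (φ(2),φ(3)) = (3,5) ∈ E(G2) ✓
  (2,4) → (φ(2),φ(4)) = (1,5) ∈ E(G2) ✓
  (3,4) → (φ(3),φ(4)) = (1,3) ∈ E(G2) ✓
  (3,6) → (φ(3),φ(6)) = (3,4) ∈ E(G2) ✓
All 7 edges of G1 map to edges of G2, and |E(G1)| = |E(G2)| = 7, so φ is a bijection on edges as well as vertices. Hence G1 ≅ G2.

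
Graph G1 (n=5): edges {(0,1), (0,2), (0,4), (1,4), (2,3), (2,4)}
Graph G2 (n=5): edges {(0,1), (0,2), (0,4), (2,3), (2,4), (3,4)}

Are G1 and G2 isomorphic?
Yes, isomorphic

The graphs are isomorphic.
One valid mapping φ: V(G1) → V(G2): 0→2, 1→3, 2→0, 3→1, 4→4

Verify φ preserves adjacency — for each edge of G1, its image is an edge of G2:
  (0,1) → (φ(0),φ(1)) = (2,3) ∈ E(G2) ✓
  (0,2) → (φ(0),φ(2)) = (0,2) ∈ E(G2) ✓
  (0,4) → (φ(0),φ(4)) = (2,4) ∈ E(G2) ✓
  (1,4) → (φ(1),φ(4)) = (3,4) ∈ E(G2) ✓
  (2,3) → (φ(2),φ(3)) = (0,1) ∈ E(G2) ✓
  (2,4) → (φ(2),φ(4)) = (0,4) ∈ E(G2) ✓
All 6 edges of G1 map to edges of G2, and |E(G1)| = |E(G2)| = 6, so φ is a bijection on edges as well as vertices. Hence G1 ≅ G2.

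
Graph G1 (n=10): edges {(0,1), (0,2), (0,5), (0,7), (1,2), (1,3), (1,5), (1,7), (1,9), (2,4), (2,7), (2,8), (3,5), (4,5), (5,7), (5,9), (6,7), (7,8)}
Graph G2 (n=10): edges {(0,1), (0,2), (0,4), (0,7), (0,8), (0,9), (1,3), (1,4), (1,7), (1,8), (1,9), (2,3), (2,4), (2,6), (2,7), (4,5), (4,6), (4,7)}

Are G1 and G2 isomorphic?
Yes, isomorphic

The graphs are isomorphic.
One valid mapping φ: V(G1) → V(G2): 0→7, 1→0, 2→2, 3→9, 4→3, 5→1, 6→5, 7→4, 8→6, 9→8

Verify φ preserves adjacency — for each edge of G1, its image is an edge of G2:
  (0,1) → (φ(0),φ(1)) = (0,7) ∈ E(G2) ✓
  (0,2) → (φ(0),φ(2)) = (2,7) ∈ E(G2) ✓
  (0,5) → (φ(0),φ(5)) = (1,7) ∈ E(G2) ✓
  (0,7) → (φ(0),φ(7)) = (4,7) ∈ E(G2) ✓
  (1,2) → (φ(1),φ(2)) = (0,2) ∈ E(G2) ✓
  (1,3) → (φ(1),φ(3)) = (0,9) ∈ E(G2) ✓
  (1,5) → (φ(1),φ(5)) = (0,1) ∈ E(G2) ✓
  (1,7) → (φ(1),φ(7)) = (0,4) ∈ E(G2) ✓
  (1,9) → (φ(1),φ(9)) = (0,8) ∈ E(G2) ✓
  (2,4) → (φ(2),φ(4)) = (2,3) ∈ E(G2) ✓
  (2,7) → (φ(2),φ(7)) = (2,4) ∈ E(G2) ✓
  (2,8) → (φ(2),φ(8)) = (2,6) ∈ E(G2) ✓
  (3,5) → (φ(3),φ(5)) = (1,9) ∈ E(G2) ✓
  (4,5) → (φ(4),φ(5)) = (1,3) ∈ E(G2) ✓
  (5,7) → (φ(5),φ(7)) = (1,4) ∈ E(G2) ✓
  (5,9) → (φ(5),φ(9)) = (1,8) ∈ E(G2) ✓
  (6,7) → (φ(6),φ(7)) = (4,5) ∈ E(G2) ✓
  (7,8) → (φ(7),φ(8)) = (4,6) ∈ E(G2) ✓
All 18 edges of G1 map to edges of G2, and |E(G1)| = |E(G2)| = 18, so φ is a bijection on edges as well as vertices. Hence G1 ≅ G2.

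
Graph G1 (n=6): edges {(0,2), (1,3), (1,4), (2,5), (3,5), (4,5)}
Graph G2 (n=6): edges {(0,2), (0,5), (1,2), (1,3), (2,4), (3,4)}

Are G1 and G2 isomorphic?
Yes, isomorphic

The graphs are isomorphic.
One valid mapping φ: V(G1) → V(G2): 0→5, 1→3, 2→0, 3→4, 4→1, 5→2

Verify φ preserves adjacency — for each edge of G1, its image is an edge of G2:
  (0,2) → (φ(0),φ(2)) = (0,5) ∈ E(G2) ✓
  (1,3) → (φ(1),φ(3)) = (3,4) ∈ E(G2) ✓
  (1,4) → (φ(1),φ(4)) = (1,3) ∈ E(G2) ✓
  (2,5) → (φ(2),φ(5)) = (0,2) ∈ E(G2) ✓
  (3,5) → (φ(3),φ(5)) = (2,4) ∈ E(G2) ✓
  (4,5) → (φ(4),φ(5)) = (1,2) ∈ E(G2) ✓
All 6 edges of G1 map to edges of G2, and |E(G1)| = |E(G2)| = 6, so φ is a bijection on edges as well as vertices. Hence G1 ≅ G2.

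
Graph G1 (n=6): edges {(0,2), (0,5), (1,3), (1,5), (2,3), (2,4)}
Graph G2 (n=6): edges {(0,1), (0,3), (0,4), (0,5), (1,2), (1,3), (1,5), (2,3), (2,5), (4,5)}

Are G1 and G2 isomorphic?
No, not isomorphic

The graphs are NOT isomorphic.

Degrees in G1: deg(0)=2, deg(1)=2, deg(2)=3, deg(3)=2, deg(4)=1, deg(5)=2.
Sorted degree sequence of G1: [3, 2, 2, 2, 2, 1].
Degrees in G2: deg(0)=4, deg(1)=4, deg(2)=3, deg(3)=3, deg(4)=2, deg(5)=4.
Sorted degree sequence of G2: [4, 4, 4, 3, 3, 2].
The (sorted) degree sequence is an isomorphism invariant, so since G1 and G2 have different degree sequences they cannot be isomorphic.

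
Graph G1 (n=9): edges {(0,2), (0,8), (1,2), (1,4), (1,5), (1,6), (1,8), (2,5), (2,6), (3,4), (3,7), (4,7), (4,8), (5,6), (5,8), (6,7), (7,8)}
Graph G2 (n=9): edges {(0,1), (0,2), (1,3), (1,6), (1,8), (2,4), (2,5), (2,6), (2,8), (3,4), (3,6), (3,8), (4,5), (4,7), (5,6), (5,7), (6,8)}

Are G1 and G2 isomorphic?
Yes, isomorphic

The graphs are isomorphic.
One valid mapping φ: V(G1) → V(G2): 0→0, 1→6, 2→1, 3→7, 4→5, 5→8, 6→3, 7→4, 8→2

Verify φ preserves adjacency — for each edge of G1, its image is an edge of G2:
  (0,2) → (φ(0),φ(2)) = (0,1) ∈ E(G2) ✓
  (0,8) → (φ(0),φ(8)) = (0,2) ∈ E(G2) ✓
  (1,2) → (φ(1),φ(2)) = (1,6) ∈ E(G2) ✓
  (1,4) → (φ(1),φ(4)) = (5,6) ∈ E(G2) ✓
  (1,5) → (φ(1),φ(5)) = (6,8) ∈ E(G2) ✓
  (1,6) → (φ(1),φ(6)) = (3,6) ∈ E(G2) ✓
  (1,8) → (φ(1),φ(8)) = (2,6) ∈ E(G2) ✓
  (2,5) → (φ(2),φ(5)) = (1,8) ∈ E(G2) ✓
  (2,6) → (φ(2),φ(6)) = (1,3) ∈ E(G2) ✓
  (3,4) → (φ(3),φ(4)) = (5,7) ∈ E(G2) ✓
  (3,7) → (φ(3),φ(7)) = (4,7) ∈ E(G2) ✓
  (4,7) → (φ(4),φ(7)) = (4,5) ∈ E(G2) ✓
  (4,8) → (φ(4),φ(8)) = (2,5) ∈ E(G2) ✓
  (5,6) → (φ(5),φ(6)) = (3,8) ∈ E(G2) ✓
  (5,8) → (φ(5),φ(8)) = (2,8) ∈ E(G2) ✓
  (6,7) → (φ(6),φ(7)) = (3,4) ∈ E(G2) ✓
  (7,8) → (φ(7),φ(8)) = (2,4) ∈ E(G2) ✓
All 17 edges of G1 map to edges of G2, and |E(G1)| = |E(G2)| = 17, so φ is a bijection on edges as well as vertices. Hence G1 ≅ G2.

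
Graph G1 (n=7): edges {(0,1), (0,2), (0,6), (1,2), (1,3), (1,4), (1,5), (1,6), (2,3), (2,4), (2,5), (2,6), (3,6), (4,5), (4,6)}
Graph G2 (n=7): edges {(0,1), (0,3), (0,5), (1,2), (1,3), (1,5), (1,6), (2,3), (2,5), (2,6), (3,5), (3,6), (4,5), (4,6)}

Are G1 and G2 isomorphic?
No, not isomorphic

The graphs are NOT isomorphic.

Counting triangles (3-cliques): G1 has 13, G2 has 10.
Triangle count is an isomorphism invariant, so differing triangle counts rule out isomorphism.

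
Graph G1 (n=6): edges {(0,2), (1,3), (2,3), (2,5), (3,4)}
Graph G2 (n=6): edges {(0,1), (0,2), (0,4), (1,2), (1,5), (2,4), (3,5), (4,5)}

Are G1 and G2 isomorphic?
No, not isomorphic

The graphs are NOT isomorphic.

Counting triangles (3-cliques): G1 has 0, G2 has 2.
Triangle count is an isomorphism invariant, so differing triangle counts rule out isomorphism.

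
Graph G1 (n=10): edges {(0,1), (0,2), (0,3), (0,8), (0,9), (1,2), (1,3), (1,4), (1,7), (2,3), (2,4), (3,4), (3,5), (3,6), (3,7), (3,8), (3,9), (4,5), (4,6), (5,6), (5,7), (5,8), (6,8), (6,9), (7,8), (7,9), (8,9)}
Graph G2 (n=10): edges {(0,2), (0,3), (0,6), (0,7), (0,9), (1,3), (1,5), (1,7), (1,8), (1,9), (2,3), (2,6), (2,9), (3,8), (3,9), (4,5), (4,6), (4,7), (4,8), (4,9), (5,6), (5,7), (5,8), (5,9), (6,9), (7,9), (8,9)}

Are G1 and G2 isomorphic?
Yes, isomorphic

The graphs are isomorphic.
One valid mapping φ: V(G1) → V(G2): 0→6, 1→0, 2→2, 3→9, 4→3, 5→1, 6→8, 7→7, 8→5, 9→4

Verify φ preserves adjacency — for each edge of G1, its image is an edge of G2:
  (0,1) → (φ(0),φ(1)) = (0,6) ∈ E(G2) ✓
  (0,2) → (φ(0),φ(2)) = (2,6) ∈ E(G2) ✓
  (0,3) → (φ(0),φ(3)) = (6,9) ∈ E(G2) ✓
  (0,8) → (φ(0),φ(8)) = (5,6) ∈ E(G2) ✓
  (0,9) → (φ(0),φ(9)) = (4,6) ∈ E(G2) ✓
  (1,2) → (φ(1),φ(2)) = (0,2) ∈ E(G2) ✓
  (1,3) → (φ(1),φ(3)) = (0,9) ∈ E(G2) ✓
  (1,4) → (φ(1),φ(4)) = (0,3) ∈ E(G2) ✓
  (1,7) → (φ(1),φ(7)) = (0,7) ∈ E(G2) ✓
  (2,3) → (φ(2),φ(3)) = (2,9) ∈ E(G2) ✓
  (2,4) → (φ(2),φ(4)) = (2,3) ∈ E(G2) ✓
  (3,4) → (φ(3),φ(4)) = (3,9) ∈ E(G2) ✓
  (3,5) → (φ(3),φ(5)) = (1,9) ∈ E(G2) ✓
  (3,6) → (φ(3),φ(6)) = (8,9) ∈ E(G2) ✓
  (3,7) → (φ(3),φ(7)) = (7,9) ∈ E(G2) ✓
  (3,8) → (φ(3),φ(8)) = (5,9) ∈ E(G2) ✓
  (3,9) → (φ(3),φ(9)) = (4,9) ∈ E(G2) ✓
  (4,5) → (φ(4),φ(5)) = (1,3) ∈ E(G2) ✓
  (4,6) → (φ(4),φ(6)) = (3,8) ∈ E(G2) ✓
  (5,6) → (φ(5),φ(6)) = (1,8) ∈ E(G2) ✓
  (5,7) → (φ(5),φ(7)) = (1,7) ∈ E(G2) ✓
  (5,8) → (φ(5),φ(8)) = (1,5) ∈ E(G2) ✓
  (6,8) → (φ(6),φ(8)) = (5,8) ∈ E(G2) ✓
  (6,9) → (φ(6),φ(9)) = (4,8) ∈ E(G2) ✓
  (7,8) → (φ(7),φ(8)) = (5,7) ∈ E(G2) ✓
  (7,9) → (φ(7),φ(9)) = (4,7) ∈ E(G2) ✓
  (8,9) → (φ(8),φ(9)) = (4,5) ∈ E(G2) ✓
All 27 edges of G1 map to edges of G2, and |E(G1)| = |E(G2)| = 27, so φ is a bijection on edges as well as vertices. Hence G1 ≅ G2.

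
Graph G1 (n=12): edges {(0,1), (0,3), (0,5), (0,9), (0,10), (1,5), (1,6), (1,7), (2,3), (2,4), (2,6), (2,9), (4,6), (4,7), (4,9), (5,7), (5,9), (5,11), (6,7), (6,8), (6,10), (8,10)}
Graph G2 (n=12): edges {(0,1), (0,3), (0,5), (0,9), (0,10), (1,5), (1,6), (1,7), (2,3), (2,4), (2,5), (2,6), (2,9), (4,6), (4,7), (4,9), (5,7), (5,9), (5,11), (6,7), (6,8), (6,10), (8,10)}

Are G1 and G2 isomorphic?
No, not isomorphic

The graphs are NOT isomorphic.

Counting edges: G1 has 22 edge(s); G2 has 23 edge(s).
Edge count is an isomorphism invariant (a bijection on vertices induces a bijection on edges), so differing edge counts rule out isomorphism.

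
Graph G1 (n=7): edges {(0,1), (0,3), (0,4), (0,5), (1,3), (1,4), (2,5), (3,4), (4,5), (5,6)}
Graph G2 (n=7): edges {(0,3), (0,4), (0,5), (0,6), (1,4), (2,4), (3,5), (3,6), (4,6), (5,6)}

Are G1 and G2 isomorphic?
Yes, isomorphic

The graphs are isomorphic.
One valid mapping φ: V(G1) → V(G2): 0→0, 1→3, 2→1, 3→5, 4→6, 5→4, 6→2

Verify φ preserves adjacency — for each edge of G1, its image is an edge of G2:
  (0,1) → (φ(0),φ(1)) = (0,3) ∈ E(G2) ✓
  (0,3) → (φ(0),φ(3)) = (0,5) ∈ E(G2) ✓
  (0,4) → (φ(0),φ(4)) = (0,6) ∈ E(G2) ✓
  (0,5) → (φ(0),φ(5)) = (0,4) ∈ E(G2) ✓
  (1,3) → (φ(1),φ(3)) = (3,5) ∈ E(G2) ✓
  (1,4) → (φ(1),φ(4)) = (3,6) ∈ E(G2) ✓
  (2,5) → (φ(2),φ(5)) = (1,4) ∈ E(G2) ✓
  (3,4) → (φ(3),φ(4)) = (5,6) ∈ E(G2) ✓
  (4,5) → (φ(4),φ(5)) = (4,6) ∈ E(G2) ✓
  (5,6) → (φ(5),φ(6)) = (2,4) ∈ E(G2) ✓
All 10 edges of G1 map to edges of G2, and |E(G1)| = |E(G2)| = 10, so φ is a bijection on edges as well as vertices. Hence G1 ≅ G2.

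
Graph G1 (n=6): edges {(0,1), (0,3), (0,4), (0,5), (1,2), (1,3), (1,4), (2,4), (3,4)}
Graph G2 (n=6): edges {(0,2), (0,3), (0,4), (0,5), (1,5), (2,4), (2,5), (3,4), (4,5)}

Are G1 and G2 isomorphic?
Yes, isomorphic

The graphs are isomorphic.
One valid mapping φ: V(G1) → V(G2): 0→5, 1→0, 2→3, 3→2, 4→4, 5→1

Verify φ preserves adjacency — for each edge of G1, its image is an edge of G2:
  (0,1) → (φ(0),φ(1)) = (0,5) ∈ E(G2) ✓
  (0,3) → (φ(0),φ(3)) = (2,5) ∈ E(G2) ✓
  (0,4) → (φ(0),φ(4)) = (4,5) ∈ E(G2) ✓
  (0,5) → (φ(0),φ(5)) = (1,5) ∈ E(G2) ✓
  (1,2) → (φ(1),φ(2)) = (0,3) ∈ E(G2) ✓
  (1,3) → (φ(1),φ(3)) = (0,2) ∈ E(G2) ✓
  (1,4) → (φ(1),φ(4)) = (0,4) ∈ E(G2) ✓
  (2,4) → (φ(2),φ(4)) = (3,4) ∈ E(G2) ✓
  (3,4) → (φ(3),φ(4)) = (2,4) ∈ E(G2) ✓
All 9 edges of G1 map to edges of G2, and |E(G1)| = |E(G2)| = 9, so φ is a bijection on edges as well as vertices. Hence G1 ≅ G2.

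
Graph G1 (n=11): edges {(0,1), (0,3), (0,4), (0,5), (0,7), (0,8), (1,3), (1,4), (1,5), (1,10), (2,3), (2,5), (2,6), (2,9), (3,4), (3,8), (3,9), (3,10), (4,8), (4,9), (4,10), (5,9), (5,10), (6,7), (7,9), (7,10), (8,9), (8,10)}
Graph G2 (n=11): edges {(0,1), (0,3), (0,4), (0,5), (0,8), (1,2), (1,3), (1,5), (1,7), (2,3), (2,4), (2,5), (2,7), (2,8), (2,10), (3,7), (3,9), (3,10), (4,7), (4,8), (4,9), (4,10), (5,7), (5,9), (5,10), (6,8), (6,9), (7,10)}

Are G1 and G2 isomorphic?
Yes, isomorphic

The graphs are isomorphic.
One valid mapping φ: V(G1) → V(G2): 0→3, 1→1, 2→8, 3→2, 4→7, 5→0, 6→6, 7→9, 8→10, 9→4, 10→5

Verify φ preserves adjacency — for each edge of G1, its image is an edge of G2:
  (0,1) → (φ(0),φ(1)) = (1,3) ∈ E(G2) ✓
  (0,3) → (φ(0),φ(3)) = (2,3) ∈ E(G2) ✓
  (0,4) → (φ(0),φ(4)) = (3,7) ∈ E(G2) ✓
  (0,5) → (φ(0),φ(5)) = (0,3) ∈ E(G2) ✓
  (0,7) → (φ(0),φ(7)) = (3,9) ∈ E(G2) ✓
  (0,8) → (φ(0),φ(8)) = (3,10) ∈ E(G2) ✓
  (1,3) → (φ(1),φ(3)) = (1,2) ∈ E(G2) ✓
  (1,4) → (φ(1),φ(4)) = (1,7) ∈ E(G2) ✓
  (1,5) → (φ(1),φ(5)) = (0,1) ∈ E(G2) ✓
  (1,10) → (φ(1),φ(10)) = (1,5) ∈ E(G2) ✓
  (2,3) → (φ(2),φ(3)) = (2,8) ∈ E(G2) ✓
  (2,5) → (φ(2),φ(5)) = (0,8) ∈ E(G2) ✓
  (2,6) → (φ(2),φ(6)) = (6,8) ∈ E(G2) ✓
  (2,9) → (φ(2),φ(9)) = (4,8) ∈ E(G2) ✓
  (3,4) → (φ(3),φ(4)) = (2,7) ∈ E(G2) ✓
  (3,8) → (φ(3),φ(8)) = (2,10) ∈ E(G2) ✓
  (3,9) → (φ(3),φ(9)) = (2,4) ∈ E(G2) ✓
  (3,10) → (φ(3),φ(10)) = (2,5) ∈ E(G2) ✓
  (4,8) → (φ(4),φ(8)) = (7,10) ∈ E(G2) ✓
  (4,9) → (φ(4),φ(9)) = (4,7) ∈ E(G2) ✓
  (4,10) → (φ(4),φ(10)) = (5,7) ∈ E(G2) ✓
  (5,9) → (φ(5),φ(9)) = (0,4) ∈ E(G2) ✓
  (5,10) → (φ(5),φ(10)) = (0,5) ∈ E(G2) ✓
  (6,7) → (φ(6),φ(7)) = (6,9) ∈ E(G2) ✓
  (7,9) → (φ(7),φ(9)) = (4,9) ∈ E(G2) ✓
  (7,10) → (φ(7),φ(10)) = (5,9) ∈ E(G2) ✓
  (8,9) → (φ(8),φ(9)) = (4,10) ∈ E(G2) ✓
  (8,10) → (φ(8),φ(10)) = (5,10) ∈ E(G2) ✓
All 28 edges of G1 map to edges of G2, and |E(G1)| = |E(G2)| = 28, so φ is a bijection on edges as well as vertices. Hence G1 ≅ G2.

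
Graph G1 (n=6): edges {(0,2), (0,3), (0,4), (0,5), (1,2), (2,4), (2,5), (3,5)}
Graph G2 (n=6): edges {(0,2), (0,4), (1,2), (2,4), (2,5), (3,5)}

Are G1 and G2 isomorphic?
No, not isomorphic

The graphs are NOT isomorphic.

Counting edges: G1 has 8 edge(s); G2 has 6 edge(s).
Edge count is an isomorphism invariant (a bijection on vertices induces a bijection on edges), so differing edge counts rule out isomorphism.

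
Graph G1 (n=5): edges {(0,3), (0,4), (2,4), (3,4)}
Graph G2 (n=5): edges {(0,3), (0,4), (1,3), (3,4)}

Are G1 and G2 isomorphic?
Yes, isomorphic

The graphs are isomorphic.
One valid mapping φ: V(G1) → V(G2): 0→0, 1→2, 2→1, 3→4, 4→3

Verify φ preserves adjacency — for each edge of G1, its image is an edge of G2:
  (0,3) → (φ(0),φ(3)) = (0,4) ∈ E(G2) ✓
  (0,4) → (φ(0),φ(4)) = (0,3) ∈ E(G2) ✓
  (2,4) → (φ(2),φ(4)) = (1,3) ∈ E(G2) ✓
  (3,4) → (φ(3),φ(4)) = (3,4) ∈ E(G2) ✓
All 4 edges of G1 map to edges of G2, and |E(G1)| = |E(G2)| = 4, so φ is a bijection on edges as well as vertices. Hence G1 ≅ G2.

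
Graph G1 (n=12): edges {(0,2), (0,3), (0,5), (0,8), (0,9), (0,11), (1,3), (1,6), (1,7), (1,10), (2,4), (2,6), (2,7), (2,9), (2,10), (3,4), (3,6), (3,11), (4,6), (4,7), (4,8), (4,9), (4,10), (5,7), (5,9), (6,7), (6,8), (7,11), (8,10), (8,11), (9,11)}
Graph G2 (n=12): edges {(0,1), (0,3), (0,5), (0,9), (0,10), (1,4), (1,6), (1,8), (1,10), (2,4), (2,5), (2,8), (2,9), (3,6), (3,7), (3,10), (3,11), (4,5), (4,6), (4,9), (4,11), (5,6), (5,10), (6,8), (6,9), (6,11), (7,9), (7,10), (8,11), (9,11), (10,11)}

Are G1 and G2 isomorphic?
Yes, isomorphic

The graphs are isomorphic.
One valid mapping φ: V(G1) → V(G2): 0→10, 1→2, 2→11, 3→5, 4→6, 5→7, 6→4, 7→9, 8→1, 9→3, 10→8, 11→0

Verify φ preserves adjacency — for each edge of G1, its image is an edge of G2:
  (0,2) → (φ(0),φ(2)) = (10,11) ∈ E(G2) ✓
  (0,3) → (φ(0),φ(3)) = (5,10) ∈ E(G2) ✓
  (0,5) → (φ(0),φ(5)) = (7,10) ∈ E(G2) ✓
  (0,8) → (φ(0),φ(8)) = (1,10) ∈ E(G2) ✓
  (0,9) → (φ(0),φ(9)) = (3,10) ∈ E(G2) ✓
  (0,11) → (φ(0),φ(11)) = (0,10) ∈ E(G2) ✓
  (1,3) → (φ(1),φ(3)) = (2,5) ∈ E(G2) ✓
  (1,6) → (φ(1),φ(6)) = (2,4) ∈ E(G2) ✓
  (1,7) → (φ(1),φ(7)) = (2,9) ∈ E(G2) ✓
  (1,10) → (φ(1),φ(10)) = (2,8) ∈ E(G2) ✓
  (2,4) → (φ(2),φ(4)) = (6,11) ∈ E(G2) ✓
  (2,6) → (φ(2),φ(6)) = (4,11) ∈ E(G2) ✓
  (2,7) → (φ(2),φ(7)) = (9,11) ∈ E(G2) ✓
  (2,9) → (φ(2),φ(9)) = (3,11) ∈ E(G2) ✓
  (2,10) → (φ(2),φ(10)) = (8,11) ∈ E(G2) ✓
  (3,4) → (φ(3),φ(4)) = (5,6) ∈ E(G2) ✓
  (3,6) → (φ(3),φ(6)) = (4,5) ∈ E(G2) ✓
  (3,11) → (φ(3),φ(11)) = (0,5) ∈ E(G2) ✓
  (4,6) → (φ(4),φ(6)) = (4,6) ∈ E(G2) ✓
  (4,7) → (φ(4),φ(7)) = (6,9) ∈ E(G2) ✓
  (4,8) → (φ(4),φ(8)) = (1,6) ∈ E(G2) ✓
  (4,9) → (φ(4),φ(9)) = (3,6) ∈ E(G2) ✓
  (4,10) → (φ(4),φ(10)) = (6,8) ∈ E(G2) ✓
  (5,7) → (φ(5),φ(7)) = (7,9) ∈ E(G2) ✓
  (5,9) → (φ(5),φ(9)) = (3,7) ∈ E(G2) ✓
  (6,7) → (φ(6),φ(7)) = (4,9) ∈ E(G2) ✓
  (6,8) → (φ(6),φ(8)) = (1,4) ∈ E(G2) ✓
  (7,11) → (φ(7),φ(11)) = (0,9) ∈ E(G2) ✓
  (8,10) → (φ(8),φ(10)) = (1,8) ∈ E(G2) ✓
  (8,11) → (φ(8),φ(11)) = (0,1) ∈ E(G2) ✓
  (9,11) → (φ(9),φ(11)) = (0,3) ∈ E(G2) ✓
All 31 edges of G1 map to edges of G2, and |E(G1)| = |E(G2)| = 31, so φ is a bijection on edges as well as vertices. Hence G1 ≅ G2.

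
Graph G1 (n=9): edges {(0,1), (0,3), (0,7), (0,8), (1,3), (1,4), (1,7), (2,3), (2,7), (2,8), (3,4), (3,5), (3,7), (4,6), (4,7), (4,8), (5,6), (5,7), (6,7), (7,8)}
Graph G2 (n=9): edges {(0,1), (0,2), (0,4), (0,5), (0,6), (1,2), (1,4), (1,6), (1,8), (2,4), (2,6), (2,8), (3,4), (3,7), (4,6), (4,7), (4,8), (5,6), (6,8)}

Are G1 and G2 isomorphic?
No, not isomorphic

The graphs are NOT isomorphic.

Degrees in G1: deg(0)=4, deg(1)=4, deg(2)=3, deg(3)=6, deg(4)=5, deg(5)=3, deg(6)=3, deg(7)=8, deg(8)=4.
Sorted degree sequence of G1: [8, 6, 5, 4, 4, 4, 3, 3, 3].
Degrees in G2: deg(0)=5, deg(1)=5, deg(2)=5, deg(3)=2, deg(4)=7, deg(5)=2, deg(6)=6, deg(7)=2, deg(8)=4.
Sorted degree sequence of G2: [7, 6, 5, 5, 5, 4, 2, 2, 2].
The (sorted) degree sequence is an isomorphism invariant, so since G1 and G2 have different degree sequences they cannot be isomorphic.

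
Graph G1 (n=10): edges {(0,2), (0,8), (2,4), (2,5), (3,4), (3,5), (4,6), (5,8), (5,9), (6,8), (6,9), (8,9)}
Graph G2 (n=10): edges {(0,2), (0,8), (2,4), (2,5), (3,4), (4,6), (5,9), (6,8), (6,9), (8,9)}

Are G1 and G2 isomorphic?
No, not isomorphic

The graphs are NOT isomorphic.

Counting edges: G1 has 12 edge(s); G2 has 10 edge(s).
Edge count is an isomorphism invariant (a bijection on vertices induces a bijection on edges), so differing edge counts rule out isomorphism.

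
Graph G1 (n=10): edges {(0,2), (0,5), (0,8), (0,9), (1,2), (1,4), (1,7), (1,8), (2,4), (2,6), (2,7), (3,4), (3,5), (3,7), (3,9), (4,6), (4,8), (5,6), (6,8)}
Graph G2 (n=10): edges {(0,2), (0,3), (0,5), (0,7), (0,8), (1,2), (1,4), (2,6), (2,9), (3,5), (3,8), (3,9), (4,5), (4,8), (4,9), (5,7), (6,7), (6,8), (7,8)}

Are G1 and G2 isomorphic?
Yes, isomorphic

The graphs are isomorphic.
One valid mapping φ: V(G1) → V(G2): 0→4, 1→7, 2→8, 3→2, 4→0, 5→9, 6→3, 7→6, 8→5, 9→1

Verify φ preserves adjacency — for each edge of G1, its image is an edge of G2:
  (0,2) → (φ(0),φ(2)) = (4,8) ∈ E(G2) ✓
  (0,5) → (φ(0),φ(5)) = (4,9) ∈ E(G2) ✓
  (0,8) → (φ(0),φ(8)) = (4,5) ∈ E(G2) ✓
  (0,9) → (φ(0),φ(9)) = (1,4) ∈ E(G2) ✓
  (1,2) → (φ(1),φ(2)) = (7,8) ∈ E(G2) ✓
  (1,4) → (φ(1),φ(4)) = (0,7) ∈ E(G2) ✓
  (1,7) → (φ(1),φ(7)) = (6,7) ∈ E(G2) ✓
  (1,8) → (φ(1),φ(8)) = (5,7) ∈ E(G2) ✓
  (2,4) → (φ(2),φ(4)) = (0,8) ∈ E(G2) ✓
  (2,6) → (φ(2),φ(6)) = (3,8) ∈ E(G2) ✓
  (2,7) → (φ(2),φ(7)) = (6,8) ∈ E(G2) ✓
  (3,4) → (φ(3),φ(4)) = (0,2) ∈ E(G2) ✓
  (3,5) → (φ(3),φ(5)) = (2,9) ∈ E(G2) ✓
  (3,7) → (φ(3),φ(7)) = (2,6) ∈ E(G2) ✓
  (3,9) → (φ(3),φ(9)) = (1,2) ∈ E(G2) ✓
  (4,6) → (φ(4),φ(6)) = (0,3) ∈ E(G2) ✓
  (4,8) → (φ(4),φ(8)) = (0,5) ∈ E(G2) ✓
  (5,6) → (φ(5),φ(6)) = (3,9) ∈ E(G2) ✓
  (6,8) → (φ(6),φ(8)) = (3,5) ∈ E(G2) ✓
All 19 edges of G1 map to edges of G2, and |E(G1)| = |E(G2)| = 19, so φ is a bijection on edges as well as vertices. Hence G1 ≅ G2.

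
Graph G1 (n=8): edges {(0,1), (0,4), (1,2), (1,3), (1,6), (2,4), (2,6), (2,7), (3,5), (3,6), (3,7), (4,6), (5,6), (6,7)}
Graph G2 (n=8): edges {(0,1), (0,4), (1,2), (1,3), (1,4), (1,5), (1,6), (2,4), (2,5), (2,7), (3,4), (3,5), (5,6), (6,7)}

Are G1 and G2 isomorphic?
Yes, isomorphic

The graphs are isomorphic.
One valid mapping φ: V(G1) → V(G2): 0→7, 1→2, 2→5, 3→4, 4→6, 5→0, 6→1, 7→3

Verify φ preserves adjacency — for each edge of G1, its image is an edge of G2:
  (0,1) → (φ(0),φ(1)) = (2,7) ∈ E(G2) ✓
  (0,4) → (φ(0),φ(4)) = (6,7) ∈ E(G2) ✓
  (1,2) → (φ(1),φ(2)) = (2,5) ∈ E(G2) ✓
  (1,3) → (φ(1),φ(3)) = (2,4) ∈ E(G2) ✓
  (1,6) → (φ(1),φ(6)) = (1,2) ∈ E(G2) ✓
  (2,4) → (φ(2),φ(4)) = (5,6) ∈ E(G2) ✓
  (2,6) → (φ(2),φ(6)) = (1,5) ∈ E(G2) ✓
  (2,7) → (φ(2),φ(7)) = (3,5) ∈ E(G2) ✓
  (3,5) → (φ(3),φ(5)) = (0,4) ∈ E(G2) ✓
  (3,6) → (φ(3),φ(6)) = (1,4) ∈ E(G2) ✓
  (3,7) → (φ(3),φ(7)) = (3,4) ∈ E(G2) ✓
  (4,6) → (φ(4),φ(6)) = (1,6) ∈ E(G2) ✓
  (5,6) → (φ(5),φ(6)) = (0,1) ∈ E(G2) ✓
  (6,7) → (φ(6),φ(7)) = (1,3) ∈ E(G2) ✓
All 14 edges of G1 map to edges of G2, and |E(G1)| = |E(G2)| = 14, so φ is a bijection on edges as well as vertices. Hence G1 ≅ G2.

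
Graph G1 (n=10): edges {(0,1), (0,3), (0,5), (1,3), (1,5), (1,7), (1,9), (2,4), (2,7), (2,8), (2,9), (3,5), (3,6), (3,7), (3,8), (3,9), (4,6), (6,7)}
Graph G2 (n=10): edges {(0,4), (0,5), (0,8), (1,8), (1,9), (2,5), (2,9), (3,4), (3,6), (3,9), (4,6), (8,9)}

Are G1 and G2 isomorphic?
No, not isomorphic

The graphs are NOT isomorphic.

Connected components of G1: 1 component(s) with vertex sets [[0, 1, 2, 3, 4, 5, 6, 7, 8, 9]], sizes [10].
Connected components of G2: 2 component(s) with vertex sets [[7], [0, 1, 2, 3, 4, 5, 6, 8, 9]], sizes [1, 9].
The number of connected components (and the multiset of component sizes) is an isomorphism invariant — an isomorphism maps each component of G1 bijectively onto a component of G2. Since G1 has 1 component(s) and G2 has 2, they cannot be isomorphic.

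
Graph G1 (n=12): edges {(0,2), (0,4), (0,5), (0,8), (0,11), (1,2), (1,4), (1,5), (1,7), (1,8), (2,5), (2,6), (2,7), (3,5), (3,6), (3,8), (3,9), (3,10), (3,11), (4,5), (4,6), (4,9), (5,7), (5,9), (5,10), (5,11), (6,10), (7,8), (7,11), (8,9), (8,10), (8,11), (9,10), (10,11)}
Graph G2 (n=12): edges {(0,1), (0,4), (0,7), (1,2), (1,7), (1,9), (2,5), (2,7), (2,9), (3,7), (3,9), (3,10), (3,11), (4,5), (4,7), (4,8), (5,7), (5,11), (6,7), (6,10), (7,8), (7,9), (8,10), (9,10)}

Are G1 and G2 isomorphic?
No, not isomorphic

The graphs are NOT isomorphic.

Counting triangles (3-cliques): G1 has 26, G2 has 11.
Triangle count is an isomorphism invariant, so differing triangle counts rule out isomorphism.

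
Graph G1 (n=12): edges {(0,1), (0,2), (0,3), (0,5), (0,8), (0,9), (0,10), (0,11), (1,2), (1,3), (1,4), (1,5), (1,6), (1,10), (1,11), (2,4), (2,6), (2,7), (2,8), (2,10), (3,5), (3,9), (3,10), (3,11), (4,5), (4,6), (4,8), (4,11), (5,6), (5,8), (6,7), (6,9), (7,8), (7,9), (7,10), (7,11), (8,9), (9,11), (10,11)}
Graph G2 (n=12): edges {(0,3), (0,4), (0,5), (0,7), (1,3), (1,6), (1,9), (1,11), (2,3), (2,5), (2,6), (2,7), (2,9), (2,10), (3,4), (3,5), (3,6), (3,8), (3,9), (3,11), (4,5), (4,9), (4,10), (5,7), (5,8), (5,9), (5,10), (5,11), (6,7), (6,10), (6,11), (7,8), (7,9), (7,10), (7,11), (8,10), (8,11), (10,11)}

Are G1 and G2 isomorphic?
No, not isomorphic

The graphs are NOT isomorphic.

Counting triangles (3-cliques): G1 has 39, G2 has 41.
Triangle count is an isomorphism invariant, so differing triangle counts rule out isomorphism.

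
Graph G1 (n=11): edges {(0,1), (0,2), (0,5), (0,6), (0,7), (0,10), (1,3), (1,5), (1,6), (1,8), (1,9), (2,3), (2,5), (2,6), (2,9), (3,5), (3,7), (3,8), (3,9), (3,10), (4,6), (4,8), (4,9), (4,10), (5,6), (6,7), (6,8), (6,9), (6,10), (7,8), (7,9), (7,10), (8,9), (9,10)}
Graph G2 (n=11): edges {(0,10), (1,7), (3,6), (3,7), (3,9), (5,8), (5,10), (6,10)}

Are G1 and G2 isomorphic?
No, not isomorphic

The graphs are NOT isomorphic.

Connected components of G1: 1 component(s) with vertex sets [[0, 1, 2, 3, 4, 5, 6, 7, 8, 9, 10]], sizes [11].
Connected components of G2: 3 component(s) with vertex sets [[2], [4], [0, 1, 3, 5, 6, 7, 8, 9, 10]], sizes [1, 1, 9].
The number of connected components (and the multiset of component sizes) is an isomorphism invariant — an isomorphism maps each component of G1 bijectively onto a component of G2. Since G1 has 1 component(s) and G2 has 3, they cannot be isomorphic.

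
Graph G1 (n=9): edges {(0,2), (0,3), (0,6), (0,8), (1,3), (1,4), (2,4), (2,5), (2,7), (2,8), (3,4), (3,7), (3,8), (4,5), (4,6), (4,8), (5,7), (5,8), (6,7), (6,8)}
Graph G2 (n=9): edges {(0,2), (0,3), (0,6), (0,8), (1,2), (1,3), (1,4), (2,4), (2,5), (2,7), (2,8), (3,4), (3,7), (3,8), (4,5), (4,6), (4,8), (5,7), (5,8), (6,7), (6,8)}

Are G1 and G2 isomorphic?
No, not isomorphic

The graphs are NOT isomorphic.

Counting edges: G1 has 20 edge(s); G2 has 21 edge(s).
Edge count is an isomorphism invariant (a bijection on vertices induces a bijection on edges), so differing edge counts rule out isomorphism.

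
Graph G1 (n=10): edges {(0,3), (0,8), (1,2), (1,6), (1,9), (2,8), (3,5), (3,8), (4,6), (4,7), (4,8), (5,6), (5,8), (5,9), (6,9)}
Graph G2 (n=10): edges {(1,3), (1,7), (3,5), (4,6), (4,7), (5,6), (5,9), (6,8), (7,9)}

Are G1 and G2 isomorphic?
No, not isomorphic

The graphs are NOT isomorphic.

Connected components of G1: 1 component(s) with vertex sets [[0, 1, 2, 3, 4, 5, 6, 7, 8, 9]], sizes [10].
Connected components of G2: 3 component(s) with vertex sets [[0], [2], [1, 3, 4, 5, 6, 7, 8, 9]], sizes [1, 1, 8].
The number of connected components (and the multiset of component sizes) is an isomorphism invariant — an isomorphism maps each component of G1 bijectively onto a component of G2. Since G1 has 1 component(s) and G2 has 3, they cannot be isomorphic.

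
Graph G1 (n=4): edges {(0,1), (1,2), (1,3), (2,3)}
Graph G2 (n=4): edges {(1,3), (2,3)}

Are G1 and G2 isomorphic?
No, not isomorphic

The graphs are NOT isomorphic.

Connected components of G1: 1 component(s) with vertex sets [[0, 1, 2, 3]], sizes [4].
Connected components of G2: 2 component(s) with vertex sets [[0], [1, 2, 3]], sizes [1, 3].
The number of connected components (and the multiset of component sizes) is an isomorphism invariant — an isomorphism maps each component of G1 bijectively onto a component of G2. Since G1 has 1 component(s) and G2 has 2, they cannot be isomorphic.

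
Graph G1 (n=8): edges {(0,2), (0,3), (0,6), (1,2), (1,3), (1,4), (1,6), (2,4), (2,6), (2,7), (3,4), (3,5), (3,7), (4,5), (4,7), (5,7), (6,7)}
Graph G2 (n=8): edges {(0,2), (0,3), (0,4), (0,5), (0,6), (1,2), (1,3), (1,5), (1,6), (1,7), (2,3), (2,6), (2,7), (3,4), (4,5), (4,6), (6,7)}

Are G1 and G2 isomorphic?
Yes, isomorphic

The graphs are isomorphic.
One valid mapping φ: V(G1) → V(G2): 0→5, 1→3, 2→0, 3→1, 4→2, 5→7, 6→4, 7→6

Verify φ preserves adjacency — for each edge of G1, its image is an edge of G2:
  (0,2) → (φ(0),φ(2)) = (0,5) ∈ E(G2) ✓
  (0,3) → (φ(0),φ(3)) = (1,5) ∈ E(G2) ✓
  (0,6) → (φ(0),φ(6)) = (4,5) ∈ E(G2) ✓
  (1,2) → (φ(1),φ(2)) = (0,3) ∈ E(G2) ✓
  (1,3) → (φ(1),φ(3)) = (1,3) ∈ E(G2) ✓
  (1,4) → (φ(1),φ(4)) = (2,3) ∈ E(G2) ✓
  (1,6) → (φ(1),φ(6)) = (3,4) ∈ E(G2) ✓
  (2,4) → (φ(2),φ(4)) = (0,2) ∈ E(G2) ✓
  (2,6) → (φ(2),φ(6)) = (0,4) ∈ E(G2) ✓
  (2,7) → (φ(2),φ(7)) = (0,6) ∈ E(G2) ✓
  (3,4) → (φ(3),φ(4)) = (1,2) ∈ E(G2) ✓
  (3,5) → (φ(3),φ(5)) = (1,7) ∈ E(G2) ✓
  (3,7) → (φ(3),φ(7)) = (1,6) ∈ E(G2) ✓
  (4,5) → (φ(4),φ(5)) = (2,7) ∈ E(G2) ✓
  (4,7) → (φ(4),φ(7)) = (2,6) ∈ E(G2) ✓
  (5,7) → (φ(5),φ(7)) = (6,7) ∈ E(G2) ✓
  (6,7) → (φ(6),φ(7)) = (4,6) ∈ E(G2) ✓
All 17 edges of G1 map to edges of G2, and |E(G1)| = |E(G2)| = 17, so φ is a bijection on edges as well as vertices. Hence G1 ≅ G2.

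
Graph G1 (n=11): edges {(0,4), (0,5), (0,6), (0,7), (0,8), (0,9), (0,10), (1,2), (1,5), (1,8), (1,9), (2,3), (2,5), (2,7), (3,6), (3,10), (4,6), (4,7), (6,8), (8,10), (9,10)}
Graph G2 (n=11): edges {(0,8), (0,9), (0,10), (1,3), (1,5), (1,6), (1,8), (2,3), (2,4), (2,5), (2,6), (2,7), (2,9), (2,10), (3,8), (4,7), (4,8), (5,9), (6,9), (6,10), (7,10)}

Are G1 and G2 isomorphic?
Yes, isomorphic

The graphs are isomorphic.
One valid mapping φ: V(G1) → V(G2): 0→2, 1→1, 2→8, 3→0, 4→7, 5→3, 6→10, 7→4, 8→6, 9→5, 10→9

Verify φ preserves adjacency — for each edge of G1, its image is an edge of G2:
  (0,4) → (φ(0),φ(4)) = (2,7) ∈ E(G2) ✓
  (0,5) → (φ(0),φ(5)) = (2,3) ∈ E(G2) ✓
  (0,6) → (φ(0),φ(6)) = (2,10) ∈ E(G2) ✓
  (0,7) → (φ(0),φ(7)) = (2,4) ∈ E(G2) ✓
  (0,8) → (φ(0),φ(8)) = (2,6) ∈ E(G2) ✓
  (0,9) → (φ(0),φ(9)) = (2,5) ∈ E(G2) ✓
  (0,10) → (φ(0),φ(10)) = (2,9) ∈ E(G2) ✓
  (1,2) → (φ(1),φ(2)) = (1,8) ∈ E(G2) ✓
  (1,5) → (φ(1),φ(5)) = (1,3) ∈ E(G2) ✓
  (1,8) → (φ(1),φ(8)) = (1,6) ∈ E(G2) ✓
  (1,9) → (φ(1),φ(9)) = (1,5) ∈ E(G2) ✓
  (2,3) → (φ(2),φ(3)) = (0,8) ∈ E(G2) ✓
  (2,5) → (φ(2),φ(5)) = (3,8) ∈ E(G2) ✓
  (2,7) → (φ(2),φ(7)) = (4,8) ∈ E(G2) ✓
  (3,6) → (φ(3),φ(6)) = (0,10) ∈ E(G2) ✓
  (3,10) → (φ(3),φ(10)) = (0,9) ∈ E(G2) ✓
  (4,6) → (φ(4),φ(6)) = (7,10) ∈ E(G2) ✓
  (4,7) → (φ(4),φ(7)) = (4,7) ∈ E(G2) ✓
  (6,8) → (φ(6),φ(8)) = (6,10) ∈ E(G2) ✓
  (8,10) → (φ(8),φ(10)) = (6,9) ∈ E(G2) ✓
  (9,10) → (φ(9),φ(10)) = (5,9) ∈ E(G2) ✓
All 21 edges of G1 map to edges of G2, and |E(G1)| = |E(G2)| = 21, so φ is a bijection on edges as well as vertices. Hence G1 ≅ G2.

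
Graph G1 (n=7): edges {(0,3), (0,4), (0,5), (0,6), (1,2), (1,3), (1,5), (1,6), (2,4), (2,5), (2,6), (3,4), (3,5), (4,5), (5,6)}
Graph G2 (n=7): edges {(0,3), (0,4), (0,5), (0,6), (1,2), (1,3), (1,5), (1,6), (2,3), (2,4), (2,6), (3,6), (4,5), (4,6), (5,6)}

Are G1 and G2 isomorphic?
Yes, isomorphic

The graphs are isomorphic.
One valid mapping φ: V(G1) → V(G2): 0→3, 1→5, 2→4, 3→1, 4→2, 5→6, 6→0

Verify φ preserves adjacency — for each edge of G1, its image is an edge of G2:
  (0,3) → (φ(0),φ(3)) = (1,3) ∈ E(G2) ✓
  (0,4) → (φ(0),φ(4)) = (2,3) ∈ E(G2) ✓
  (0,5) → (φ(0),φ(5)) = (3,6) ∈ E(G2) ✓
  (0,6) → (φ(0),φ(6)) = (0,3) ∈ E(G2) ✓
  (1,2) → (φ(1),φ(2)) = (4,5) ∈ E(G2) ✓
  (1,3) → (φ(1),φ(3)) = (1,5) ∈ E(G2) ✓
  (1,5) → (φ(1),φ(5)) = (5,6) ∈ E(G2) ✓
  (1,6) → (φ(1),φ(6)) = (0,5) ∈ E(G2) ✓
  (2,4) → (φ(2),φ(4)) = (2,4) ∈ E(G2) ✓
  (2,5) → (φ(2),φ(5)) = (4,6) ∈ E(G2) ✓
  (2,6) → (φ(2),φ(6)) = (0,4) ∈ E(G2) ✓
  (3,4) → (φ(3),φ(4)) = (1,2) ∈ E(G2) ✓
  (3,5) → (φ(3),φ(5)) = (1,6) ∈ E(G2) ✓
  (4,5) → (φ(4),φ(5)) = (2,6) ∈ E(G2) ✓
  (5,6) → (φ(5),φ(6)) = (0,6) ∈ E(G2) ✓
All 15 edges of G1 map to edges of G2, and |E(G1)| = |E(G2)| = 15, so φ is a bijection on edges as well as vertices. Hence G1 ≅ G2.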